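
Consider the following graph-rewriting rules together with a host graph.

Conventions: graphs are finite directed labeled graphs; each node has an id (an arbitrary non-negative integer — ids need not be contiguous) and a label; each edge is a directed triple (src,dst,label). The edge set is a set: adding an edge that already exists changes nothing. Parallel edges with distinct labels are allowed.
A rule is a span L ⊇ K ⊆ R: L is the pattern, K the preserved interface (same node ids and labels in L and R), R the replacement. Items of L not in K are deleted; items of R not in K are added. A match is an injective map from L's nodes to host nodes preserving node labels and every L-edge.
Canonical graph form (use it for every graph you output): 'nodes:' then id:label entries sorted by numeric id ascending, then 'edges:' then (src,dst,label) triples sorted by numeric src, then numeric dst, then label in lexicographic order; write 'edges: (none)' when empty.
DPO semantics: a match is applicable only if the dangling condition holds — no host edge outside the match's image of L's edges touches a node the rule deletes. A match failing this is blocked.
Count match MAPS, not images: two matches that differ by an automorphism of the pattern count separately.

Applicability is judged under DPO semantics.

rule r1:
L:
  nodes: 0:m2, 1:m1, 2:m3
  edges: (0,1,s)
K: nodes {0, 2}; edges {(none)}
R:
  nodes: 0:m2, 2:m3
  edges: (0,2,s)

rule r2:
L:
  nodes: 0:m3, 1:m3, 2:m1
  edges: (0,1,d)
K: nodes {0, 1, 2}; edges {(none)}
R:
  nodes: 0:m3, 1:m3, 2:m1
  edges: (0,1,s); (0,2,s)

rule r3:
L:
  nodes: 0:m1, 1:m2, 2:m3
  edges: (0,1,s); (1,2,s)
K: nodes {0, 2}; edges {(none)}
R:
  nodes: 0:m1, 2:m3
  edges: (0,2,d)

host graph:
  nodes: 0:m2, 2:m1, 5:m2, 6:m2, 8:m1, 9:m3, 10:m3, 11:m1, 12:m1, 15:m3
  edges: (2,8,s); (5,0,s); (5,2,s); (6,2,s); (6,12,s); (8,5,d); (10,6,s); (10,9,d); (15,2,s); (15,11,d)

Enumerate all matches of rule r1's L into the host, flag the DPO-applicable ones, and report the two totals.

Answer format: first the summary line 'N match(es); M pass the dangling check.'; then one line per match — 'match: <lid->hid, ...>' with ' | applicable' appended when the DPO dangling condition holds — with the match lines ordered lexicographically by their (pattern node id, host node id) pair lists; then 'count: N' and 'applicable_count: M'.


9 match(es); 3 pass the dangling check.
match: 0->5, 1->2, 2->9
match: 0->5, 1->2, 2->10
match: 0->5, 1->2, 2->15
match: 0->6, 1->2, 2->9
match: 0->6, 1->2, 2->10
match: 0->6, 1->2, 2->15
match: 0->6, 1->12, 2->9 | applicable
match: 0->6, 1->12, 2->10 | applicable
match: 0->6, 1->12, 2->15 | applicable
count: 9
applicable_count: 3


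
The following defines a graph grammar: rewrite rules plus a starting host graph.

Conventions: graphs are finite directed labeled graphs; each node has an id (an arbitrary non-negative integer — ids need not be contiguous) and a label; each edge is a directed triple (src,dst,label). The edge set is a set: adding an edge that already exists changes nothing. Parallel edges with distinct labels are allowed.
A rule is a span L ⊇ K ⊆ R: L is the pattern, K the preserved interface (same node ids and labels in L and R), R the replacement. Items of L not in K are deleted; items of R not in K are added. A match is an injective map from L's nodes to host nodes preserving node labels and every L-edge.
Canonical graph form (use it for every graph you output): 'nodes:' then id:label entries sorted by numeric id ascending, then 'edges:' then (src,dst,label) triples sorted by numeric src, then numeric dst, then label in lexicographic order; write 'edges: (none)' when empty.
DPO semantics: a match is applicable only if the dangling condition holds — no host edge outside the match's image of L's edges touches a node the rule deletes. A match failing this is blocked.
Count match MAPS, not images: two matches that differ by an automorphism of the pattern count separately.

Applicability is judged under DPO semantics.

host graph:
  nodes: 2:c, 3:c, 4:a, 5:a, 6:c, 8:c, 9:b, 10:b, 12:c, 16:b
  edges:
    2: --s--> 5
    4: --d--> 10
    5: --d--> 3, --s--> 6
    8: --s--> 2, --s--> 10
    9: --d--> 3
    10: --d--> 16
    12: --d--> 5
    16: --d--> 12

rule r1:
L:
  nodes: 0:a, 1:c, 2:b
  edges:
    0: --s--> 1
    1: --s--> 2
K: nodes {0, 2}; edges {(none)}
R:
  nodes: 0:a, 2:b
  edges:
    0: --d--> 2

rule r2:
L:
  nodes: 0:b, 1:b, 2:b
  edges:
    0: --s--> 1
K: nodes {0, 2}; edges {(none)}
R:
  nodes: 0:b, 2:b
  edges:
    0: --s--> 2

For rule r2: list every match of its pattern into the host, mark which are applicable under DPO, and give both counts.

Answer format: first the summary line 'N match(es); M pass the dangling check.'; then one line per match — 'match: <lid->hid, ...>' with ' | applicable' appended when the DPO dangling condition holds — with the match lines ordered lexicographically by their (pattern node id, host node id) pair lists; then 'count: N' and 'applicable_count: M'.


0 match(es); 0 pass the dangling check.
count: 0
applicable_count: 0


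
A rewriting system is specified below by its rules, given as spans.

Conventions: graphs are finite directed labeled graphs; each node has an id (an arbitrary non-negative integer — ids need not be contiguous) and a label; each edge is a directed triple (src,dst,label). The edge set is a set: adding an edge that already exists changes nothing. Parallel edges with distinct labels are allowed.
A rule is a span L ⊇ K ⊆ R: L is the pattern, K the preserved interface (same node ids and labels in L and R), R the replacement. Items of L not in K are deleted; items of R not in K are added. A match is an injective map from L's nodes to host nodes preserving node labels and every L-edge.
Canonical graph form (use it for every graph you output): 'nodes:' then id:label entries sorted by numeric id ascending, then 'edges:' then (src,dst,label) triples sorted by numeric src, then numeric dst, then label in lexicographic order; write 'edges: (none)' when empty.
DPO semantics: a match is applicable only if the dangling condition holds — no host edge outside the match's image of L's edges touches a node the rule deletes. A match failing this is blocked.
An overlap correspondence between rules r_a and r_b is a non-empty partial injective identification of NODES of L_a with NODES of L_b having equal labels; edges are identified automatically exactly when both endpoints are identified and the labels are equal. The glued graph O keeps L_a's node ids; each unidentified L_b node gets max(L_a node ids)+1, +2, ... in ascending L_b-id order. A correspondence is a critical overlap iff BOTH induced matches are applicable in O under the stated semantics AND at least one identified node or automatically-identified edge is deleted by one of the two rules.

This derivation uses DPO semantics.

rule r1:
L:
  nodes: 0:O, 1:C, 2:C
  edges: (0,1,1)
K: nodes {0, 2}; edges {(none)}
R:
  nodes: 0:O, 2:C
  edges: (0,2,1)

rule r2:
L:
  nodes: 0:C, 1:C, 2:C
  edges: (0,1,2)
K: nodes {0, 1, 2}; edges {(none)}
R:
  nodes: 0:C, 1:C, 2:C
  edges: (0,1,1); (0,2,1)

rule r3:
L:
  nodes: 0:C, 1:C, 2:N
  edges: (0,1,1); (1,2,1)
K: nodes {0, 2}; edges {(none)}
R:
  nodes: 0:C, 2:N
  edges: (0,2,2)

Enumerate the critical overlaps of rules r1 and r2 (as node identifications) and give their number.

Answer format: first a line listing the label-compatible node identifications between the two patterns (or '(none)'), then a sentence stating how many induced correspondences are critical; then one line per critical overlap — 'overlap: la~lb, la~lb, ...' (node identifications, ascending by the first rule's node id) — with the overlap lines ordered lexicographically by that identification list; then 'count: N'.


label-compatible node identifications between L(r1) and L(r2): 1~0, 1~1, 1~2, 2~0, 2~1, 2~2
3 of the induced correspondences are critical overlaps of r1 and r2.
overlap: 1~2
overlap: 1~2, 2~0
overlap: 1~2, 2~1
count: 3


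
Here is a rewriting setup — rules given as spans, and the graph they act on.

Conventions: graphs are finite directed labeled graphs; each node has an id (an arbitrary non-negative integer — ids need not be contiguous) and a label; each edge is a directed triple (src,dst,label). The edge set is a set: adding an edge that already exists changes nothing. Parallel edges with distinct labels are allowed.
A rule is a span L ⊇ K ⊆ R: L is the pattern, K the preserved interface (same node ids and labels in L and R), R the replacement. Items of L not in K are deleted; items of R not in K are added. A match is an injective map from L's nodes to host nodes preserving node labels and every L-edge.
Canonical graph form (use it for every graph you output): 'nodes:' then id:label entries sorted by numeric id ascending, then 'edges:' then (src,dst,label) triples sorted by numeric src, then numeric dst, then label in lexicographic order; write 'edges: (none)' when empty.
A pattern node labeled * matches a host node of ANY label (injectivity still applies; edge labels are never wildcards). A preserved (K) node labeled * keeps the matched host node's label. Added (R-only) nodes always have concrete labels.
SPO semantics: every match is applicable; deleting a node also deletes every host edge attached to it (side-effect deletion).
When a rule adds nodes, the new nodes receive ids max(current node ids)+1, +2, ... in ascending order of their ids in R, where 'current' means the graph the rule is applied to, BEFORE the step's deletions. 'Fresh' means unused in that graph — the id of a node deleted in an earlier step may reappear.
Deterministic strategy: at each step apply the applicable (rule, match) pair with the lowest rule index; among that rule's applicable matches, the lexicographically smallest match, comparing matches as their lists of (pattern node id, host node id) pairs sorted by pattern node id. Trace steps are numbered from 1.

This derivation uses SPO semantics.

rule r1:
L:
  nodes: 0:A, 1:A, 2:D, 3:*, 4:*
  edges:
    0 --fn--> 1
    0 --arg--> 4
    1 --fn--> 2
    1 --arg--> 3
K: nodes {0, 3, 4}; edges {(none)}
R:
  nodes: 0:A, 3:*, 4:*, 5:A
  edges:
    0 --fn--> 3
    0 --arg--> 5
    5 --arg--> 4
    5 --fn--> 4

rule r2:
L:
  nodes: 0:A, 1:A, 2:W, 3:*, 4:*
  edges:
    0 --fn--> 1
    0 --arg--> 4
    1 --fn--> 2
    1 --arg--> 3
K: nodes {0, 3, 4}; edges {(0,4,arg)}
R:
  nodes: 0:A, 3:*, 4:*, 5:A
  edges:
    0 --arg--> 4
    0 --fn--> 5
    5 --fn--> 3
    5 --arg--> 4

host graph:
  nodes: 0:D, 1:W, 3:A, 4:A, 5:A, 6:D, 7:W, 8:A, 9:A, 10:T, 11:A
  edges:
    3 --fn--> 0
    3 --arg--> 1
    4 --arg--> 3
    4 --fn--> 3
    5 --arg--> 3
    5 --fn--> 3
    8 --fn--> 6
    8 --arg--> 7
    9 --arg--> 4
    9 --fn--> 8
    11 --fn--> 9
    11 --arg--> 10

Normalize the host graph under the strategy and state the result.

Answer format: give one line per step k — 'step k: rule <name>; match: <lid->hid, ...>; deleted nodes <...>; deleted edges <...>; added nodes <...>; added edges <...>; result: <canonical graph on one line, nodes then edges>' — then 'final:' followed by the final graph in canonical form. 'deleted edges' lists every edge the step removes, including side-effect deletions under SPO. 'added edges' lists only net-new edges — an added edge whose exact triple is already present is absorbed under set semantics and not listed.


step 1: rule r1; match: 0->9, 1->8, 2->6, 3->7, 4->4; deleted nodes 6, 8; deleted edges (8,6,fn); (8,7,arg); (9,4,arg); (9,8,fn); added nodes 12; added edges (9,7,fn); (9,12,arg); (12,4,arg); (12,4,fn); result: nodes: 0:D, 1:W, 3:A, 4:A, 5:A, 7:W, 9:A, 10:T, 11:A, 12:A edges: (3,0,fn); (3,1,arg); (4,3,arg); (4,3,fn); (5,3,arg); (5,3,fn); (9,7,fn); (9,12,arg); (11,9,fn); (11,10,arg); (12,4,arg); (12,4,fn)
step 2: rule r2; match: 0->11, 1->9, 2->7, 3->12, 4->10; deleted nodes 7, 9; deleted edges (9,7,fn); (9,12,arg); (11,9,fn); added nodes 13; added edges (11,13,fn); (13,10,arg); (13,12,fn); result: nodes: 0:D, 1:W, 3:A, 4:A, 5:A, 10:T, 11:A, 12:A, 13:A edges: (3,0,fn); (3,1,arg); (4,3,arg); (4,3,fn); (5,3,arg); (5,3,fn); (11,10,arg); (11,13,fn); (12,4,arg); (12,4,fn); (13,10,arg); (13,12,fn)
final:
nodes: 0:D, 1:W, 3:A, 4:A, 5:A, 10:T, 11:A, 12:A, 13:A
edges: (3,0,fn); (3,1,arg); (4,3,arg); (4,3,fn); (5,3,arg); (5,3,fn); (11,10,arg); (11,13,fn); (12,4,arg); (12,4,fn); (13,10,arg); (13,12,fn)


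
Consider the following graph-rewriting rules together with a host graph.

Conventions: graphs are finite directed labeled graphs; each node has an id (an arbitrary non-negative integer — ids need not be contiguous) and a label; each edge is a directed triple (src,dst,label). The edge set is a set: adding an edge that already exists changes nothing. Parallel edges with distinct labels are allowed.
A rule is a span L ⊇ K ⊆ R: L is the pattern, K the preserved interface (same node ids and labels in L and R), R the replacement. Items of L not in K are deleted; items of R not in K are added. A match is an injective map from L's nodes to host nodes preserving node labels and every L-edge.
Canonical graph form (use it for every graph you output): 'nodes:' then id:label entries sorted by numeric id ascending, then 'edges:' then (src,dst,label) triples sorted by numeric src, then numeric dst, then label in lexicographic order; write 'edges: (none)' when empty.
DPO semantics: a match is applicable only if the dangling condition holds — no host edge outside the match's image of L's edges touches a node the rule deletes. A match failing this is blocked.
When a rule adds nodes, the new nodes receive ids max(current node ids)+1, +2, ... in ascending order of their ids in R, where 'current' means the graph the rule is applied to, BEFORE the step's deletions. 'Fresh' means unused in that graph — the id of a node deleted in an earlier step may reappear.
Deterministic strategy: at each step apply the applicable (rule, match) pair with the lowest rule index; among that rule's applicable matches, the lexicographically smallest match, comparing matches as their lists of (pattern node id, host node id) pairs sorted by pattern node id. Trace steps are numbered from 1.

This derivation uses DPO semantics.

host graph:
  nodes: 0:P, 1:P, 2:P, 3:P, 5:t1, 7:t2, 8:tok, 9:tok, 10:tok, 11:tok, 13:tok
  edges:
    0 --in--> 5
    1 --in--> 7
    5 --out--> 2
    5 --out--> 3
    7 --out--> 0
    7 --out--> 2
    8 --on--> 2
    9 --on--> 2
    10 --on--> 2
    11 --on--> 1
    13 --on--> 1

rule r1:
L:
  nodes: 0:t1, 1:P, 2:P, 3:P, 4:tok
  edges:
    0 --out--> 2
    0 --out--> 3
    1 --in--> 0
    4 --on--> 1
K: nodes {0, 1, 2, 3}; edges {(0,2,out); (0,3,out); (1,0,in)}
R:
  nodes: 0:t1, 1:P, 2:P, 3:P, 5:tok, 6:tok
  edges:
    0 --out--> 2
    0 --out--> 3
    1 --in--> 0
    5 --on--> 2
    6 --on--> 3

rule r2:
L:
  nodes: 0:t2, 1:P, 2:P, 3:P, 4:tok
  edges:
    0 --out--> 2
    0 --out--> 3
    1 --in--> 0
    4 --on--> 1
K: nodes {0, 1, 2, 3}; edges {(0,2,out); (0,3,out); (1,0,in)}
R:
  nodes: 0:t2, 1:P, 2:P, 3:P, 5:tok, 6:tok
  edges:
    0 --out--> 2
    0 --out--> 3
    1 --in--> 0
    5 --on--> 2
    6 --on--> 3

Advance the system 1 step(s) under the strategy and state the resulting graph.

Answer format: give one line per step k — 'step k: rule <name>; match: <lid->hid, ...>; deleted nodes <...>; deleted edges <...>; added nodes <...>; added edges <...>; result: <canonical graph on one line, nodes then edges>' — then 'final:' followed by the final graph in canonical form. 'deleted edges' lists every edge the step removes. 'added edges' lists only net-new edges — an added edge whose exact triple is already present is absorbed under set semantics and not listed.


step 1: rule r2; match: 0->7, 1->1, 2->0, 3->2, 4->11; deleted nodes 11; deleted edges (11,1,on); added nodes 14, 15; added edges (14,0,on); (15,2,on); result: nodes: 0:P, 1:P, 2:P, 3:P, 5:t1, 7:t2, 8:tok, 9:tok, 10:tok, 13:tok, 14:tok, 15:tok edges: (0,5,in); (1,7,in); (5,2,out); (5,3,out); (7,0,out); (7,2,out); (8,2,on); (9,2,on); (10,2,on); (13,1,on); (14,0,on); (15,2,on)
final:
nodes: 0:P, 1:P, 2:P, 3:P, 5:t1, 7:t2, 8:tok, 9:tok, 10:tok, 13:tok, 14:tok, 15:tok
edges: (0,5,in); (1,7,in); (5,2,out); (5,3,out); (7,0,out); (7,2,out); (8,2,on); (9,2,on); (10,2,on); (13,1,on); (14,0,on); (15,2,on)


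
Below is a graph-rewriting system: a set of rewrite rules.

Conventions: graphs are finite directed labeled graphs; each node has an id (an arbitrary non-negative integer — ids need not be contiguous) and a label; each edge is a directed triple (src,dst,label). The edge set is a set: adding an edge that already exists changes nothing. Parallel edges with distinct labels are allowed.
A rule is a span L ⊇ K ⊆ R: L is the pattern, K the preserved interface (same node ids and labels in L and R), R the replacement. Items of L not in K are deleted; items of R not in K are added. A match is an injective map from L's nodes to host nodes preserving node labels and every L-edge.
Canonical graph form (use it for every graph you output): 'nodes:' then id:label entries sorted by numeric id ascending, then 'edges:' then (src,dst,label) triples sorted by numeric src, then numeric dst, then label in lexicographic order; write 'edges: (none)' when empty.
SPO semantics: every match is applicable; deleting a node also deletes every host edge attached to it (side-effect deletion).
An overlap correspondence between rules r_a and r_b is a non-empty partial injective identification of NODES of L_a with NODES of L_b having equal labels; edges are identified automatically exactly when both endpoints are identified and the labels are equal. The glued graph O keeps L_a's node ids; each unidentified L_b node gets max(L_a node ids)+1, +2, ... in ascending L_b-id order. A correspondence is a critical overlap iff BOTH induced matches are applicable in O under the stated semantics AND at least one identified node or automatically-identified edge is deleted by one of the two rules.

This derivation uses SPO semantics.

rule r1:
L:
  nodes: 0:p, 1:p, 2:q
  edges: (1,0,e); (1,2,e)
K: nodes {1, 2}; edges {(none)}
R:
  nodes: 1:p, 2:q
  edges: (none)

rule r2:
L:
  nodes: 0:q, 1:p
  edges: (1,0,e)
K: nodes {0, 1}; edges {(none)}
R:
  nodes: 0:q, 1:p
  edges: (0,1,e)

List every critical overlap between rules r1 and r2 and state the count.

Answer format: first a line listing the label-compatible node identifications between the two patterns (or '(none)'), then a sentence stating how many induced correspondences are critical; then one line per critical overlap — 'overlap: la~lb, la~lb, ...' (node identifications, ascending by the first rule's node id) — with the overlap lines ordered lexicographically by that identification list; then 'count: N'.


label-compatible node identifications between L(r1) and L(r2): 0~1, 1~1, 2~0
3 of the induced correspondences are critical overlaps of r1 and r2.
overlap: 0~1
overlap: 0~1, 2~0
overlap: 1~1, 2~0
count: 3


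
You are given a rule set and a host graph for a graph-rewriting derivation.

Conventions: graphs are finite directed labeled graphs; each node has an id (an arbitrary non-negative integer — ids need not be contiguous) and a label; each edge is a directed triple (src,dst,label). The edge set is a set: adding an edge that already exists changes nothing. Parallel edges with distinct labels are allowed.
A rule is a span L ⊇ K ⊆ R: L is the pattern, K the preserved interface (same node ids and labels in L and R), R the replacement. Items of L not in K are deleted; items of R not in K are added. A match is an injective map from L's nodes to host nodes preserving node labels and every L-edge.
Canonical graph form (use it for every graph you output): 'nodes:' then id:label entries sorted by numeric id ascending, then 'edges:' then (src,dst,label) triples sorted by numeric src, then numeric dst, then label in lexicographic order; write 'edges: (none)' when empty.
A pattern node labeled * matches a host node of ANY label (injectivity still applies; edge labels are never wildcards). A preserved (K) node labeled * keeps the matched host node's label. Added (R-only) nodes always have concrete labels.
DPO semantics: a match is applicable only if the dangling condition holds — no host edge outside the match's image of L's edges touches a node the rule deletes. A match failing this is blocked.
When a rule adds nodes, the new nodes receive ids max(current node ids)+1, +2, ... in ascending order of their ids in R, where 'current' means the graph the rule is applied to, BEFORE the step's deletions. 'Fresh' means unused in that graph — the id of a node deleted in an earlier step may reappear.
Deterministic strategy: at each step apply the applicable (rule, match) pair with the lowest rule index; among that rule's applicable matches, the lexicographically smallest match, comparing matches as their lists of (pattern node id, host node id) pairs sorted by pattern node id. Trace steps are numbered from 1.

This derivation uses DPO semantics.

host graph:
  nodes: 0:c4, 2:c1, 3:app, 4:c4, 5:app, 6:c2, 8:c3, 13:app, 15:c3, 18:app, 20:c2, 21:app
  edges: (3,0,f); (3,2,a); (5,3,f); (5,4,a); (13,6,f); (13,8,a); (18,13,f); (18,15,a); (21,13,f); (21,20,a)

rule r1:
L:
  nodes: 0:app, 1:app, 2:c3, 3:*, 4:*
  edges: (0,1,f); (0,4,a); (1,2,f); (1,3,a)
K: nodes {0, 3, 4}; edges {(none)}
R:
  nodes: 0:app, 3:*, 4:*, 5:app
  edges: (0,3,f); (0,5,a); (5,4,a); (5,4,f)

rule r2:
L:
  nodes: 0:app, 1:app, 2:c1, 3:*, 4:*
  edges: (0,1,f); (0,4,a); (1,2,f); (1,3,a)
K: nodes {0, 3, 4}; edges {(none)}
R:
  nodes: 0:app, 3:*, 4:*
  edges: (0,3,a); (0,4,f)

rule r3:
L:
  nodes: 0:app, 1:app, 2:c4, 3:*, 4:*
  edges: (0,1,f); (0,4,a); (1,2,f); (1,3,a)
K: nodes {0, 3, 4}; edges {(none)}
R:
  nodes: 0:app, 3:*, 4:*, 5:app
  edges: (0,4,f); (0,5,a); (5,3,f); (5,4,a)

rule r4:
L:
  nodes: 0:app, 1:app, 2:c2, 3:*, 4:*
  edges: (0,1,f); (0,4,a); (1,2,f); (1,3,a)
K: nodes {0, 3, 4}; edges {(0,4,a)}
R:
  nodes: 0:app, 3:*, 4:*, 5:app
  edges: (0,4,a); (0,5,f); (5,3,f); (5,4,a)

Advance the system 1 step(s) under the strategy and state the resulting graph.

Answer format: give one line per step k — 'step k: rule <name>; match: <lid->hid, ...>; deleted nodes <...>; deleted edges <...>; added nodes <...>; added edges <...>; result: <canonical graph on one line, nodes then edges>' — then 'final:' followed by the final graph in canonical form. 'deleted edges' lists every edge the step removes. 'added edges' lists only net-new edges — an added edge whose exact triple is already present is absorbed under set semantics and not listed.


step 1: rule r3; match: 0->5, 1->3, 2->0, 3->2, 4->4; deleted nodes 0, 3; deleted edges (3,0,f); (3,2,a); (5,3,f); (5,4,a); added nodes 22; added edges (5,4,f); (5,22,a); (22,2,f); (22,4,a); result: nodes: 2:c1, 4:c4, 5:app, 6:c2, 8:c3, 13:app, 15:c3, 18:app, 20:c2, 21:app, 22:app edges: (5,4,f); (5,22,a); (13,6,f); (13,8,a); (18,13,f); (18,15,a); (21,13,f); (21,20,a); (22,2,f); (22,4,a)
final:
nodes: 2:c1, 4:c4, 5:app, 6:c2, 8:c3, 13:app, 15:c3, 18:app, 20:c2, 21:app, 22:app
edges: (5,4,f); (5,22,a); (13,6,f); (13,8,a); (18,13,f); (18,15,a); (21,13,f); (21,20,a); (22,2,f); (22,4,a)


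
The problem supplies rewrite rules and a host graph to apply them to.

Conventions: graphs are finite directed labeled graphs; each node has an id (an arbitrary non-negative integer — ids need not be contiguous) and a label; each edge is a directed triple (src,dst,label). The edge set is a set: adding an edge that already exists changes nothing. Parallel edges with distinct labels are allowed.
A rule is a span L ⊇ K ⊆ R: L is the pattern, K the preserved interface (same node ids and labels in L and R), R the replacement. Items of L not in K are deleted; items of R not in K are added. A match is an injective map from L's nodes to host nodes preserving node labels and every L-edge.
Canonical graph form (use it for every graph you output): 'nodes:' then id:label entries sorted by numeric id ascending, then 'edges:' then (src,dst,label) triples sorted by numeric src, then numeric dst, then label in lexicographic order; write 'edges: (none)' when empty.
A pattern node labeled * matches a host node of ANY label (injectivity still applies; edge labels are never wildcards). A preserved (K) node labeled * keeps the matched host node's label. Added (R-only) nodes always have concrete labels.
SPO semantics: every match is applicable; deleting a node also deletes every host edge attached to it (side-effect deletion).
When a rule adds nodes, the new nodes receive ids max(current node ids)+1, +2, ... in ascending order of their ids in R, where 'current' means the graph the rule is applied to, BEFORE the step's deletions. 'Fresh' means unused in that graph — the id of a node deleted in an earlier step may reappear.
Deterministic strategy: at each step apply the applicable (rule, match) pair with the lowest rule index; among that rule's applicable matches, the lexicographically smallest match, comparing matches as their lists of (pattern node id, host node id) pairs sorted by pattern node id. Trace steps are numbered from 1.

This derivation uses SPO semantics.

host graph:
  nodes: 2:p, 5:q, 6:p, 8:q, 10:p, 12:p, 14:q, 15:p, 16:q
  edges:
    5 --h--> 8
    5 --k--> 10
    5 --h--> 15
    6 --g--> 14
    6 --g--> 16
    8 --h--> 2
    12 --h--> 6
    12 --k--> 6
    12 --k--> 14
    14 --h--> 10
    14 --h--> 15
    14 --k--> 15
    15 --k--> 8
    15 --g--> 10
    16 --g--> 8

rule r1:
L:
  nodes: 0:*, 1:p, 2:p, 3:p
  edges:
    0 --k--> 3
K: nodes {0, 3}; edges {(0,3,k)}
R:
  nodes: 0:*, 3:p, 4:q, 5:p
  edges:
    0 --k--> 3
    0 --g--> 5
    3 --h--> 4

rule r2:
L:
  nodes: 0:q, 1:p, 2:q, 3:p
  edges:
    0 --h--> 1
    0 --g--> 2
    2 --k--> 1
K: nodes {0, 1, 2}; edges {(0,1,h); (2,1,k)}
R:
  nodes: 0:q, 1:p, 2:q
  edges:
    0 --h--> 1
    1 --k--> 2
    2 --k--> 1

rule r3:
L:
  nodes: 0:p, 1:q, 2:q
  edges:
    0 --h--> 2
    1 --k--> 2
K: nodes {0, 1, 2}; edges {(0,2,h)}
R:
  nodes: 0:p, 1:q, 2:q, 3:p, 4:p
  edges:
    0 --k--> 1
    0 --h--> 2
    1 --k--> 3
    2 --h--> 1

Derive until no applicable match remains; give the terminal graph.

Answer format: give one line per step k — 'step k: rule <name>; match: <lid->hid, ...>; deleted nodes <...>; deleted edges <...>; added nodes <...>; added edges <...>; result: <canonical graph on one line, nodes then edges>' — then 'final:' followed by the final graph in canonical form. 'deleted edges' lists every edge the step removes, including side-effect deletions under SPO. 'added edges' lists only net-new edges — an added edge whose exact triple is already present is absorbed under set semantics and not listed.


step 1: rule r1; match: 0->5, 1->2, 2->6, 3->10; deleted nodes 2, 6; deleted edges (6,14,g); (6,16,g); (8,2,h); (12,6,h); (12,6,k); added nodes 17, 18; added edges (5,18,g); (10,17,h); result: nodes: 5:q, 8:q, 10:p, 12:p, 14:q, 15:p, 16:q, 17:q, 18:p edges: (5,8,h); (5,10,k); (5,15,h); (5,18,g); (10,17,h); (12,14,k); (14,10,h); (14,15,h); (14,15,k); (15,8,k); (15,10,g); (16,8,g)
step 2: rule r1; match: 0->5, 1->12, 2->15, 3->10; deleted nodes 12, 15; deleted edges (5,15,h); (12,14,k); (14,15,h); (14,15,k); (15,8,k); (15,10,g); added nodes 19, 20; added edges (5,20,g); (10,19,h); result: nodes: 5:q, 8:q, 10:p, 14:q, 16:q, 17:q, 18:p, 19:q, 20:p edges: (5,8,h); (5,10,k); (5,18,g); (5,20,g); (10,17,h); (10,19,h); (14,10,h); (16,8,g)
step 3: rule r1; match: 0->5, 1->18, 2->20, 3->10; deleted nodes 18, 20; deleted edges (5,18,g); (5,20,g); added nodes 21, 22; added edges (5,22,g); (10,21,h); result: nodes: 5:q, 8:q, 10:p, 14:q, 16:q, 17:q, 19:q, 21:q, 22:p edges: (5,8,h); (5,10,k); (5,22,g); (10,17,h); (10,19,h); (10,21,h); (14,10,h); (16,8,g)
final:
nodes: 5:q, 8:q, 10:p, 14:q, 16:q, 17:q, 19:q, 21:q, 22:p
edges: (5,8,h); (5,10,k); (5,22,g); (10,17,h); (10,19,h); (10,21,h); (14,10,h); (16,8,g)


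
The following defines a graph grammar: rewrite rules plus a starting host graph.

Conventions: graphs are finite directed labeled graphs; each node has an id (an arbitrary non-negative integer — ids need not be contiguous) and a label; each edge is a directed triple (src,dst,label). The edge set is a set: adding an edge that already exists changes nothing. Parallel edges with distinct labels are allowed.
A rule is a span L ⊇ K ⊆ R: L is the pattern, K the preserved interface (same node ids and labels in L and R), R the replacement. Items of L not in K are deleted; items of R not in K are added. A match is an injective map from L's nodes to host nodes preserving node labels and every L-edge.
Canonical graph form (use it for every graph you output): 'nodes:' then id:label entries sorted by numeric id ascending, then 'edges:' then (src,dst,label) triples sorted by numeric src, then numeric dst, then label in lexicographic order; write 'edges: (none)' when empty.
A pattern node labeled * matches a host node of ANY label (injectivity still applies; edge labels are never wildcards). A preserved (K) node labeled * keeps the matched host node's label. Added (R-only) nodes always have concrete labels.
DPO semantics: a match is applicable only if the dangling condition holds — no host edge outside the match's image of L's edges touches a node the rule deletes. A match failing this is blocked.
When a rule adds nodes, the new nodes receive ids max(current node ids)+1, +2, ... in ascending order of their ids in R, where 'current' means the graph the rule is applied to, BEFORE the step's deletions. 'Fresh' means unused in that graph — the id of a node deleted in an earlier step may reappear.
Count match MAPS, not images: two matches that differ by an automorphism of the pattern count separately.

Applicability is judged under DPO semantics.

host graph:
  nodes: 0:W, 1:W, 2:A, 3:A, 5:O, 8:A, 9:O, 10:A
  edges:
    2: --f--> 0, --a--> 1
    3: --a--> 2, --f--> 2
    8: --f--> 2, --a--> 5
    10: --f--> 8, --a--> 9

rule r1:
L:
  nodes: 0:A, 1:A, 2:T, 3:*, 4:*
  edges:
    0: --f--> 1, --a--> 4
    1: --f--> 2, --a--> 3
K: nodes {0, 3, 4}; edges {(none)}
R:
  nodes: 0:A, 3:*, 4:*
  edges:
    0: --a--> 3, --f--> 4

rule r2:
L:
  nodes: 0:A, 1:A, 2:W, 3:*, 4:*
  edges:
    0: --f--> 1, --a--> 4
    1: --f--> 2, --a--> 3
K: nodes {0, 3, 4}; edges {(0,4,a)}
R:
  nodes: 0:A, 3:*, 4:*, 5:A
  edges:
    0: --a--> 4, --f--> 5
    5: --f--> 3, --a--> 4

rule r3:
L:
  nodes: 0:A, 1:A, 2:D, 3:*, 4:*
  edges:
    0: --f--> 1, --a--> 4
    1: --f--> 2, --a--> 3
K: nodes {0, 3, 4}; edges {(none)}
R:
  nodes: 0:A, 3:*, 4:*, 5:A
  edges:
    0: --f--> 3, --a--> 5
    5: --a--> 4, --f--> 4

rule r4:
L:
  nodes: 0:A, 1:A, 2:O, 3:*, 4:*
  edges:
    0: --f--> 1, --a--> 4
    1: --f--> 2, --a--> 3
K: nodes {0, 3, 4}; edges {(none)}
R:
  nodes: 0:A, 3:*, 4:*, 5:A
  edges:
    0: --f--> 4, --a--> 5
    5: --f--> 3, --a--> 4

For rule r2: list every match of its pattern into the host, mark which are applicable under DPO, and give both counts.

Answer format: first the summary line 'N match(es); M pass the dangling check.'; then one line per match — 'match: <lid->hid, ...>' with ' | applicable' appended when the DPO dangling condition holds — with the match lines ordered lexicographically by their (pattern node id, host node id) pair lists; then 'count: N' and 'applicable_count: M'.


1 match(es); 0 pass the dangling check.
match: 0->8, 1->2, 2->0, 3->1, 4->5
count: 1
applicable_count: 0


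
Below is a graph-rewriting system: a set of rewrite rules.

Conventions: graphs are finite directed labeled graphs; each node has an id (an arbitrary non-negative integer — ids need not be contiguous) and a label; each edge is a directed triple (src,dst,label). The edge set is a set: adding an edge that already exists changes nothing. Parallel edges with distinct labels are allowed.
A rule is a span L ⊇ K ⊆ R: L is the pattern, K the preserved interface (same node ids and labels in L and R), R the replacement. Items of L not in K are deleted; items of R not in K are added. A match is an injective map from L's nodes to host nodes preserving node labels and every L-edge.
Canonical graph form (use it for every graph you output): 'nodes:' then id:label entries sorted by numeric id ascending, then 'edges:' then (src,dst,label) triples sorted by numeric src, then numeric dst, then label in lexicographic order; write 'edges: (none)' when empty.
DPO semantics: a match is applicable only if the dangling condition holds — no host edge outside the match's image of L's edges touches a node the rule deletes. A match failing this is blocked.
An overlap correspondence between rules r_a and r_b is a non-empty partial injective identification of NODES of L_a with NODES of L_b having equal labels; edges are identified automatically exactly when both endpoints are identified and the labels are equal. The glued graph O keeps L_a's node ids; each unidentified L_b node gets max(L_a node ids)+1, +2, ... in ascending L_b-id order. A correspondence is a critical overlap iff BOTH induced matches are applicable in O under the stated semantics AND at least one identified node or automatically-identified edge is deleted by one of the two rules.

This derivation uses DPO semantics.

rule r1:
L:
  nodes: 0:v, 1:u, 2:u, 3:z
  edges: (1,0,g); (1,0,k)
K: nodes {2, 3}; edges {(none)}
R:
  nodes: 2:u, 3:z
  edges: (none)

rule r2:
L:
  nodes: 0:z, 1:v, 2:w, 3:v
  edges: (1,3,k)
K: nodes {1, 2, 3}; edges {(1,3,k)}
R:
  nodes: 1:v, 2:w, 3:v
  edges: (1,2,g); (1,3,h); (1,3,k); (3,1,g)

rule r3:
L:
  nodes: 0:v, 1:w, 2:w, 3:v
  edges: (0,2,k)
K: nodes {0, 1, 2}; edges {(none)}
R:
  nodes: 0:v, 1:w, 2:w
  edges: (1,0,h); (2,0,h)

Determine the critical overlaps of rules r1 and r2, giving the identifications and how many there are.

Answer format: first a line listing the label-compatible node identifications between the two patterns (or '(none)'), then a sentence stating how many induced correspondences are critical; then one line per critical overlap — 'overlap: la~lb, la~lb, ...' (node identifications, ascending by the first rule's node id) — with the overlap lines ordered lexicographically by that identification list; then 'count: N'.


label-compatible node identifications between L(r1) and L(r2): 0~1, 0~3, 3~0
1 of the induced correspondences is a critical overlap of r1 and r2.
overlap: 3~0
count: 1


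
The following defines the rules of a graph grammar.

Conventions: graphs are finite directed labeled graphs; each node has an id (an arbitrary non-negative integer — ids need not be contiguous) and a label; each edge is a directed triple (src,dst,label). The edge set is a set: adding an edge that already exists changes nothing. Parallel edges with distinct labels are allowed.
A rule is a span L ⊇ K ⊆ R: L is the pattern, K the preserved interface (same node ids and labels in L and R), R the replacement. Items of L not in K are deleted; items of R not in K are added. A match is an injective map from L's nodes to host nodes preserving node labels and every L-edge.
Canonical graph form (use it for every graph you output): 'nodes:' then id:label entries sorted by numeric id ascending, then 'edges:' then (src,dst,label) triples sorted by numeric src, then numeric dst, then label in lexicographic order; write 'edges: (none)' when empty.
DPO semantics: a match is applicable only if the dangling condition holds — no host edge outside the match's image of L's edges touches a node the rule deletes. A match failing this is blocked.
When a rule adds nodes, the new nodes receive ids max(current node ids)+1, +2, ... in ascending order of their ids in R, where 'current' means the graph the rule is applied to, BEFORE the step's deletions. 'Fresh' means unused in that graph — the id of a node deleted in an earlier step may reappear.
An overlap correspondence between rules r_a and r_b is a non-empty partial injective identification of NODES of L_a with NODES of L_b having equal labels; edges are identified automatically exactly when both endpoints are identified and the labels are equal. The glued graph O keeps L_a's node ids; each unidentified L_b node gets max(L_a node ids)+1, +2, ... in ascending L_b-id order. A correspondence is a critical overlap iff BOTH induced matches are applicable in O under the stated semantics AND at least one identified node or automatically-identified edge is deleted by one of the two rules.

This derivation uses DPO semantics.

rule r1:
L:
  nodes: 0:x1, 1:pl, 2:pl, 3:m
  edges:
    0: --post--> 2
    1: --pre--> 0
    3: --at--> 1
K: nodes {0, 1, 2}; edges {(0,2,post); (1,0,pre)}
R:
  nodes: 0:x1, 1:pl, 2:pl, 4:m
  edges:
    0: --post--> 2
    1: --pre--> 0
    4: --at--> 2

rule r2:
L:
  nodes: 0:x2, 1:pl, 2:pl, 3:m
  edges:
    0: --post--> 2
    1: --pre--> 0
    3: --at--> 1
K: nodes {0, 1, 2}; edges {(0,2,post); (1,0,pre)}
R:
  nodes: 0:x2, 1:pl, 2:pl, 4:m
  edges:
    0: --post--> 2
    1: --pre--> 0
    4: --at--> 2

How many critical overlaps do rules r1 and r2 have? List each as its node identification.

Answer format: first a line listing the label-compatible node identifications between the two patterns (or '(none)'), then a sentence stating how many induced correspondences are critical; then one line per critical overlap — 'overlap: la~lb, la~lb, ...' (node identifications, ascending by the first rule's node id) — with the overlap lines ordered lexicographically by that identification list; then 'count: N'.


label-compatible node identifications between L(r1) and L(r2): 1~1, 1~2, 2~1, 2~2, 3~3
2 of the induced correspondences are critical overlaps of r1 and r2.
overlap: 1~1, 2~2, 3~3
overlap: 1~1, 3~3
count: 2


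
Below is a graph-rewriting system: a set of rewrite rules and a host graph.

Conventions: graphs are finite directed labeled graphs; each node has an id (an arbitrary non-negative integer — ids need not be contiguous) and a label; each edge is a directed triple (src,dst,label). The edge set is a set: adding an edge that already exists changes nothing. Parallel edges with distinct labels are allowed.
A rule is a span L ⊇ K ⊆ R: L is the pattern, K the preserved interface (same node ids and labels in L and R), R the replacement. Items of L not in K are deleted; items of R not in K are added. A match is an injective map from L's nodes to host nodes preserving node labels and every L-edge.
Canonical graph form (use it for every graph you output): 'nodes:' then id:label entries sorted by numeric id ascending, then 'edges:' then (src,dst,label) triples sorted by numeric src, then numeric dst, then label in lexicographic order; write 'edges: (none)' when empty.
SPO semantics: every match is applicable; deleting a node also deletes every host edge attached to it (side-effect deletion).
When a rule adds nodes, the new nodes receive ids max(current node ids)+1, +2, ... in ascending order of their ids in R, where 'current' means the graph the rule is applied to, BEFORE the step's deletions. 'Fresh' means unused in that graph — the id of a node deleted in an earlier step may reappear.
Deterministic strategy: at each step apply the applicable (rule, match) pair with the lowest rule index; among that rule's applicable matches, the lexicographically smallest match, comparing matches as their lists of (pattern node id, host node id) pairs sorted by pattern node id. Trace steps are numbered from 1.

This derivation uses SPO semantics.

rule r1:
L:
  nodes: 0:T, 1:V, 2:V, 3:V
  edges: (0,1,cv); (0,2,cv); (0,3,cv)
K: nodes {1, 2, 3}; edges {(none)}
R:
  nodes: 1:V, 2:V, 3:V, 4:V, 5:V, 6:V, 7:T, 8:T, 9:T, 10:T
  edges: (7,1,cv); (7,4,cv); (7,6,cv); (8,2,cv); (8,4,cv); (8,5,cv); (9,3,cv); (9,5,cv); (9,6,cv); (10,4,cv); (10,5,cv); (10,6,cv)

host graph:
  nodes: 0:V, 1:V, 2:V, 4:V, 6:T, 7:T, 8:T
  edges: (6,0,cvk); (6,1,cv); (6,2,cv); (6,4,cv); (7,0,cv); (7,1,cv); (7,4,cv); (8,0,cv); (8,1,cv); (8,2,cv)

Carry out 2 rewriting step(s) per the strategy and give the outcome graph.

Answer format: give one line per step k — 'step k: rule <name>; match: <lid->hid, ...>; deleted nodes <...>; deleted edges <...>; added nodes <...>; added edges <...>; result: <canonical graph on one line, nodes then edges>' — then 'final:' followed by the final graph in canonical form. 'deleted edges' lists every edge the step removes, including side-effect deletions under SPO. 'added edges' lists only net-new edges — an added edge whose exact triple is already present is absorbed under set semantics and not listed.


step 1: rule r1; match: 0->6, 1->1, 2->2, 3->4; deleted nodes 6; deleted edges (6,0,cvk); (6,1,cv); (6,2,cv); (6,4,cv); added nodes 9, 10, 11, 12, 13, 14, 15; added edges (12,1,cv); (12,9,cv); (12,11,cv); (13,2,cv); (13,9,cv); (13,10,cv); (14,4,cv); (14,10,cv); (14,11,cv); (15,9,cv); (15,10,cv); (15,11,cv); result: nodes: 0:V, 1:V, 2:V, 4:V, 7:T, 8:T, 9:V, 10:V, 11:V, 12:T, 13:T, 14:T, 15:T edges: (7,0,cv); (7,1,cv); (7,4,cv); (8,0,cv); (8,1,cv); (8,2,cv); (12,1,cv); (12,9,cv); (12,11,cv); (13,2,cv); (13,9,cv); (13,10,cv); (14,4,cv); (14,10,cv); (14,11,cv); (15,9,cv); (15,10,cv); (15,11,cv)
step 2: rule r1; match: 0->7, 1->0, 2->1, 3->4; deleted nodes 7; deleted edges (7,0,cv); (7,1,cv); (7,4,cv); added nodes 16, 17, 18, 19, 20, 21, 22; added edges (19,0,cv); (19,16,cv); (19,18,cv); (20,1,cv); (20,16,cv); (20,17,cv); (21,4,cv); (21,17,cv); (21,18,cv); (22,16,cv); (22,17,cv); (22,18,cv); result: nodes: 0:V, 1:V, 2:V, 4:V, 8:T, 9:V, 10:V, 11:V, 12:T, 13:T, 14:T, 15:T, 16:V, 17:V, 18:V, 19:T, 20:T, 21:T, 22:T edges: (8,0,cv); (8,1,cv); (8,2,cv); (12,1,cv); (12,9,cv); (12,11,cv); (13,2,cv); (13,9,cv); (13,10,cv); (14,4,cv); (14,10,cv); (14,11,cv); (15,9,cv); (15,10,cv); (15,11,cv); (19,0,cv); (19,16,cv); (19,18,cv); (20,1,cv); (20,16,cv); (20,17,cv); (21,4,cv); (21,17,cv); (21,18,cv); (22,16,cv); (22,17,cv); (22,18,cv)
final:
nodes: 0:V, 1:V, 2:V, 4:V, 8:T, 9:V, 10:V, 11:V, 12:T, 13:T, 14:T, 15:T, 16:V, 17:V, 18:V, 19:T, 20:T, 21:T, 22:T
edges: (8,0,cv); (8,1,cv); (8,2,cv); (12,1,cv); (12,9,cv); (12,11,cv); (13,2,cv); (13,9,cv); (13,10,cv); (14,4,cv); (14,10,cv); (14,11,cv); (15,9,cv); (15,10,cv); (15,11,cv); (19,0,cv); (19,16,cv); (19,18,cv); (20,1,cv); (20,16,cv); (20,17,cv); (21,4,cv); (21,17,cv); (21,18,cv); (22,16,cv); (22,17,cv); (22,18,cv)
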